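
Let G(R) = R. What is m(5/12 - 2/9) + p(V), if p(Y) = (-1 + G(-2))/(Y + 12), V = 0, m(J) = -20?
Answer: -81/4 ≈ -20.250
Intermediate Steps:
p(Y) = -3/(12 + Y) (p(Y) = (-1 - 2)/(Y + 12) = -3/(12 + Y))
m(5/12 - 2/9) + p(V) = -20 - 3/(12 + 0) = -20 - 3/12 = -20 - 3*1/12 = -20 - 1/4 = -81/4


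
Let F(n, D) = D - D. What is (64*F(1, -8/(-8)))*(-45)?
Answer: 0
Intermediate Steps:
F(n, D) = 0
(64*F(1, -8/(-8)))*(-45) = (64*0)*(-45) = 0*(-45) = 0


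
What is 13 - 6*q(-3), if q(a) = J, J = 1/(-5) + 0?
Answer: 71/5 ≈ 14.200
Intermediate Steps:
J = -⅕ (J = -⅕ + 0 = -⅕ ≈ -0.20000)
q(a) = -⅕
13 - 6*q(-3) = 13 - 6*(-⅕) = 13 + 6/5 = 71/5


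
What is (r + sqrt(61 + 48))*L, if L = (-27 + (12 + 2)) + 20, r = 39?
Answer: 273 + 7*sqrt(109) ≈ 346.08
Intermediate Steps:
L = 7 (L = (-27 + 14) + 20 = -13 + 20 = 7)
(r + sqrt(61 + 48))*L = (39 + sqrt(61 + 48))*7 = (39 + sqrt(109))*7 = 273 + 7*sqrt(109)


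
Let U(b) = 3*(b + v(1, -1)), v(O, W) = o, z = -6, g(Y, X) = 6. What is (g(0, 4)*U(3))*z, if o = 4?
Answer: -756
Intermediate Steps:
v(O, W) = 4
U(b) = 12 + 3*b (U(b) = 3*(b + 4) = 3*(4 + b) = 12 + 3*b)
(g(0, 4)*U(3))*z = (6*(12 + 3*3))*(-6) = (6*(12 + 9))*(-6) = (6*21)*(-6) = 126*(-6) = -756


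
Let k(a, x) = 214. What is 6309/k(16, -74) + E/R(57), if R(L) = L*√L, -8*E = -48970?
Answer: 6309/214 + 24485*√57/12996 ≈ 43.706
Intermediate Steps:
E = 24485/4 (E = -⅛*(-48970) = 24485/4 ≈ 6121.3)
R(L) = L^(3/2)
6309/k(16, -74) + E/R(57) = 6309/214 + 24485/(4*(57^(3/2))) = 6309*(1/214) + 24485/(4*((57*√57))) = 6309/214 + 24485*(√57/3249)/4 = 6309/214 + 24485*√57/12996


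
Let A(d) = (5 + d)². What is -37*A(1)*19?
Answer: -25308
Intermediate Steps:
-37*A(1)*19 = -37*(5 + 1)²*19 = -37*6²*19 = -37*36*19 = -1332*19 = -25308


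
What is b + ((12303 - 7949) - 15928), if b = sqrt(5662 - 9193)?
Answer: -11574 + I*sqrt(3531) ≈ -11574.0 + 59.422*I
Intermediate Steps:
b = I*sqrt(3531) (b = sqrt(-3531) = I*sqrt(3531) ≈ 59.422*I)
b + ((12303 - 7949) - 15928) = I*sqrt(3531) + ((12303 - 7949) - 15928) = I*sqrt(3531) + (4354 - 15928) = I*sqrt(3531) - 11574 = -11574 + I*sqrt(3531)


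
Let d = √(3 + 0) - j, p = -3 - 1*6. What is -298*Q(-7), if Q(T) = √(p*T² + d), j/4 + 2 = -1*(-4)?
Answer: -298*I*√(449 - √3) ≈ -6302.3*I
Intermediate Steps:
j = 8 (j = -8 + 4*(-1*(-4)) = -8 + 4*4 = -8 + 16 = 8)
p = -9 (p = -3 - 6 = -9)
d = -8 + √3 (d = √(3 + 0) - 1*8 = √3 - 8 = -8 + √3 ≈ -6.2680)
Q(T) = √(-8 + √3 - 9*T²) (Q(T) = √(-9*T² + (-8 + √3)) = √(-8 + √3 - 9*T²))
-298*Q(-7) = -298*√(-8 + √3 - 9*(-7)²) = -298*√(-8 + √3 - 9*49) = -298*√(-8 + √3 - 441) = -298*√(-449 + √3)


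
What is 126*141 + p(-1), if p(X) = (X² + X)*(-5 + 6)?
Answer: 17766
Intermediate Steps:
p(X) = X + X² (p(X) = (X + X²)*1 = X + X²)
126*141 + p(-1) = 126*141 - (1 - 1) = 17766 - 1*0 = 17766 + 0 = 17766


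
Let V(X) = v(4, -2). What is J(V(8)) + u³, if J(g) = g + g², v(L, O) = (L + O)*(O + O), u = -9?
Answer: -673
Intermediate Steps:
v(L, O) = 2*O*(L + O) (v(L, O) = (L + O)*(2*O) = 2*O*(L + O))
V(X) = -8 (V(X) = 2*(-2)*(4 - 2) = 2*(-2)*2 = -8)
J(V(8)) + u³ = -8*(1 - 8) + (-9)³ = -8*(-7) - 729 = 56 - 729 = -673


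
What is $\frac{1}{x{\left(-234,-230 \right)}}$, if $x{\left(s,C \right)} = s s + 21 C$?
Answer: $\frac{1}{49926} \approx 2.003 \cdot 10^{-5}$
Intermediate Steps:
$x{\left(s,C \right)} = s^{2} + 21 C$
$\frac{1}{x{\left(-234,-230 \right)}} = \frac{1}{\left(-234\right)^{2} + 21 \left(-230\right)} = \frac{1}{54756 - 4830} = \frac{1}{49926}$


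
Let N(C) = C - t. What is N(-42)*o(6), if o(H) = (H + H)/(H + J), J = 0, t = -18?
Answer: -48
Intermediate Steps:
N(C) = 18 + C (N(C) = C - 1*(-18) = C + 18 = 18 + C)
o(H) = 2 (o(H) = (H + H)/(H + 0) = (2*H)/H = 2)
N(-42)*o(6) = (18 - 42)*2 = -24*2 = -48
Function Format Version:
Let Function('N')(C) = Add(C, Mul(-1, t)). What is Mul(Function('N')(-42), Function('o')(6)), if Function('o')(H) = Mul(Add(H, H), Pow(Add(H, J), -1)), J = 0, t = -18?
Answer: -48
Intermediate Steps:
Function('N')(C) = Add(18, C) (Function('N')(C) = Add(C, Mul(-1, -18)) = Add(C, 18) = Add(18, C))
Function('o')(H) = 2 (Function('o')(H) = Mul(Add(H, H), Pow(Add(H, 0), -1)) = Mul(Mul(2, H), Pow(H, -1)) = 2)
Mul(Function('N')(-42), Function('o')(6)) = Mul(Add(18, -42), 2) = Mul(-24, 2) = -48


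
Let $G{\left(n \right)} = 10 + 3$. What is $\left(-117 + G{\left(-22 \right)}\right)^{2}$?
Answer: $10816$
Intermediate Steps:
$G{\left(n \right)} = 13$
$\left(-117 + G{\left(-22 \right)}\right)^{2} = \left(-117 + 13\right)^{2} = \left(-104\right)^{2} = 10816$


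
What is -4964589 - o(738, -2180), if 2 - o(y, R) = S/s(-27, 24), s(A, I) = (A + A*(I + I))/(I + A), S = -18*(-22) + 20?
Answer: -2189384215/441 ≈ -4.9646e+6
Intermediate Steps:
S = 416 (S = 396 + 20 = 416)
s(A, I) = (A + 2*A*I)/(A + I) (s(A, I) = (A + A*(2*I))/(A + I) = (A + 2*A*I)/(A + I))
o(y, R) = 466/441 (o(y, R) = 2 - 416/((-27*(1 + 2*24)/(-27 + 24))) = 2 - 416/((-27*(1 + 48)/(-3))) = 2 - 416/((-27*(-⅓)*49)) = 2 - 416/441 = 466/441)
-4964589 - o(738, -2180) = -4964589 - 1*466/441 = -4964589 - 466/441 = -2189384215/441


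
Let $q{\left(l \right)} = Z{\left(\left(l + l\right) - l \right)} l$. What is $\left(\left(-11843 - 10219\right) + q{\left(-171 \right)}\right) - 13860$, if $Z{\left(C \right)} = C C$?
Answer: $-5036133$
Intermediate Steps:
$Z{\left(C \right)} = C^{2}$
$q{\left(l \right)} = l^{3}$ ($q{\left(l \right)} = \left(\left(l + l\right) - l\right)^{2} l = \left(2 l - l\right)^{2} l = l^{2} l = l^{3}$)
$\left(\left(-11843 - 10219\right) + q{\left(-171 \right)}\right) - 13860 = \left(\left(-11843 - 10219\right) + \left(-171\right)^{3}\right) - 13860 = \left(-22062 - 5000211\right) - 13860 = -5022273 - 13860 = -5036133$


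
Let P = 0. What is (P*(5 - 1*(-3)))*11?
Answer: 0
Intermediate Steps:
(P*(5 - 1*(-3)))*11 = (0*(5 - 1*(-3)))*11 = (0*(5 + 3))*11 = (0*8)*11 = 0*11 = 0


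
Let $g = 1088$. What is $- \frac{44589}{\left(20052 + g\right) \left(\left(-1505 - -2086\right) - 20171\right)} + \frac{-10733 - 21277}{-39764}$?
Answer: $\frac{1104846463583}{1372297392200} \approx 0.80511$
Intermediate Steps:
$- \frac{44589}{\left(20052 + g\right) \left(\left(-1505 - -2086\right) - 20171\right)} + \frac{-10733 - 21277}{-39764} = - \frac{44589}{\left(20052 + 1088\right) \left(\left(-1505 - -2086\right) - 20171\right)} + \frac{-10733 - 21277}{-39764} = - \frac{44589}{21140 \left(\left(-1505 + 2086\right) - 20171\right)} + \left(-10733 - 21277\right) \left(- \frac{1}{39764}\right) = - \frac{44589}{21140 \left(581 - 20171\right)} - - \frac{16005}{19882} = - \frac{44589}{21140 \left(-19590\right)} + \frac{16005}{19882} = - \frac{44589}{-414132600} + \frac{16005}{19882} = \left(-44589\right) \left(- \frac{1}{414132600}\right) + \frac{16005}{19882} = \frac{14863}{138044200} + \frac{16005}{19882} = \frac{1104846463583}{1372297392200}$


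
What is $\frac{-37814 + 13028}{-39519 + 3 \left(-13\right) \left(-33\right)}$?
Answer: $\frac{153}{236} \approx 0.6483$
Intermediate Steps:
$\frac{-37814 + 13028}{-39519 + 3 \left(-13\right) \left(-33\right)} = - \frac{24786}{-39519 - -1287} = - \frac{24786}{-39519 + 1287} = - \frac{24786}{-38232} = \left(-24786\right) \left(- \frac{1}{38232}\right) = \frac{153}{236}$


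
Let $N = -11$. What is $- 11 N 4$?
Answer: $484$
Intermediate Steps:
$- 11 N 4 = \left(-11\right) \left(-11\right) 4 = 121 \cdot 4 = 484$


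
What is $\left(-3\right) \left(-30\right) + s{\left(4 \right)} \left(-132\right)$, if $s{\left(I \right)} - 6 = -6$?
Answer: $90$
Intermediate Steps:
$s{\left(I \right)} = 0$ ($s{\left(I \right)} = 6 - 6 = 0$)
$\left(-3\right) \left(-30\right) + s{\left(4 \right)} \left(-132\right) = \left(-3\right) \left(-30\right) + 0 \left(-132\right) = 90 + 0 = 90$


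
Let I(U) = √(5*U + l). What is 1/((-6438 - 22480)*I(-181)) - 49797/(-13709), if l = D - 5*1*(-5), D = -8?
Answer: 49797/13709 + I*√222/12839592 ≈ 3.6324 + 1.1604e-6*I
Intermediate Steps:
l = 17 (l = -8 - 5*1*(-5) = -8 - 5*(-5) = -8 + 25 = 17)
I(U) = √(17 + 5*U) (I(U) = √(5*U + 17) = √(17 + 5*U))
1/((-6438 - 22480)*I(-181)) - 49797/(-13709) = 1/((-6438 - 22480)*(√(17 + 5*(-181)))) - 49797/(-13709) = 1/((-28918)*(√(17 - 905))) - 49797*(-1/13709) = -(-I*√222/444)/28918 + 49797/13709 = -(-1)*I*√222/12839592 + 49797/13709 = I*√222/12839592 + 49797/13709 = 49797/13709 + I*√222/12839592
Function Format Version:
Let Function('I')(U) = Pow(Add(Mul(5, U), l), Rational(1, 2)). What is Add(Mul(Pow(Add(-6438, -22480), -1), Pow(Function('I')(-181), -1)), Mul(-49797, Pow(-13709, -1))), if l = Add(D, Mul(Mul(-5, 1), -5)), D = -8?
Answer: Add(Rational(49797, 13709), Mul(Rational(1, 12839592), I, Pow(222, Rational(1, 2)))) ≈ Add(3.6324, Mul(1.1604e-6, I))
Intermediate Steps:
l = 17 (l = Add(-8, Mul(Mul(-5, 1), -5)) = Add(-8, Mul(-5, -5)) = Add(-8, 25) = 17)
Function('I')(U) = Pow(Add(17, Mul(5, U)), Rational(1, 2)) (Function('I')(U) = Pow(Add(Mul(5, U), 17), Rational(1, 2)) = Pow(Add(17, Mul(5, U)), Rational(1, 2)))
Add(Mul(Pow(Add(-6438, -22480), -1), Pow(Function('I')(-181), -1)), Mul(-49797, Pow(-13709, -1))) = Add(Mul(Pow(Add(-6438, -22480), -1), Pow(Pow(Add(17, Mul(5, -181)), Rational(1, 2)), -1)), Mul(-49797, Pow(-13709, -1))) = Add(Mul(Pow(-28918, -1), Pow(Pow(Add(17, -905), Rational(1, 2)), -1)), Mul(-49797, Rational(-1, 13709))) = Add(Mul(Rational(-1, 28918), Pow(Pow(-888, Rational(1, 2)), -1)), Rational(49797, 13709)) = Add(Mul(Rational(-1, 28918), Pow(Mul(2, I, Pow(222, Rational(1, 2))), -1)), Rational(49797, 13709)) = Add(Mul(Rational(-1, 28918), Mul(Rational(-1, 444), I, Pow(222, Rational(1, 2)))), Rational(49797, 13709)) = Add(Mul(Rational(1, 12839592), I, Pow(222, Rational(1, 2))), Rational(49797, 13709)) = Add(Rational(49797, 13709), Mul(Rational(1, 12839592), I, Pow(222, Rational(1, 2))))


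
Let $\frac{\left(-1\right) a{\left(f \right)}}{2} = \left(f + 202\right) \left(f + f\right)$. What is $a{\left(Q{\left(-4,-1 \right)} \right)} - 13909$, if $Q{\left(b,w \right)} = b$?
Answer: $-10741$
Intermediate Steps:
$a{\left(f \right)} = - 4 f \left(202 + f\right)$ ($a{\left(f \right)} = - 2 \left(f + 202\right) \left(f + f\right) = - 2 \left(202 + f\right) 2 f = - 2 \cdot 2 f \left(202 + f\right) = - 4 f \left(202 + f\right)$)
$a{\left(Q{\left(-4,-1 \right)} \right)} - 13909 = \left(-4\right) \left(-4\right) \left(202 - 4\right) - 13909 = \left(-4\right) \left(-4\right) 198 - 13909 = 3168 - 13909 = -10741$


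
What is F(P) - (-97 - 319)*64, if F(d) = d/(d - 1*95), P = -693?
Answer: 20980405/788 ≈ 26625.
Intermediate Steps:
F(d) = d/(-95 + d) (F(d) = d/(d - 95) = d/(-95 + d))
F(P) - (-97 - 319)*64 = -693/(-95 - 693) - (-97 - 319)*64 = -693/(-788) - (-416)*64 = -693*(-1/788) - 1*(-26624) = 693/788 + 26624 = 20980405/788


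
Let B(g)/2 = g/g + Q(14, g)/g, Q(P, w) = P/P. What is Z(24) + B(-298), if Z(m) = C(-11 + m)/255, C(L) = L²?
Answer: 100916/37995 ≈ 2.6560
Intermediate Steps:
Q(P, w) = 1
Z(m) = (-11 + m)²/255
B(g) = 2 + 2/g (B(g) = 2*(g/g + 1/g) = 2*(1 + 1/g) = 2 + 2/g)
Z(24) + B(-298) = (-11 + 24)²/255 + (2 + 2/(-298)) = (1/255)*13² + (2 + 2*(-1/298)) = (1/255)*169 + (2 - 1/149) = 169/255 + 297/149 = 100916/37995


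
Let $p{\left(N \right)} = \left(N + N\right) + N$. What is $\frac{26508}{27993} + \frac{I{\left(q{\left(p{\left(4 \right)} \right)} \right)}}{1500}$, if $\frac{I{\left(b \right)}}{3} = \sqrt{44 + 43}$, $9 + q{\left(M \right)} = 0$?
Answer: $\frac{8836}{9331} + \frac{\sqrt{87}}{500} \approx 0.96561$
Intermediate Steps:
$p{\left(N \right)} = 3 N$ ($p{\left(N \right)} = 2 N + N = 3 N$)
$q{\left(M \right)} = -9$ ($q{\left(M \right)} = -9 + 0 = -9$)
$I{\left(b \right)} = 3 \sqrt{87}$ ($I{\left(b \right)} = 3 \sqrt{44 + 43} = 3 \sqrt{87}$)
$\frac{26508}{27993} + \frac{I{\left(q{\left(p{\left(4 \right)} \right)} \right)}}{1500} = \frac{26508}{27993} + \frac{3 \sqrt{87}}{1500} = 26508 \cdot \frac{1}{27993} + 3 \sqrt{87} \cdot \frac{1}{1500} = \frac{8836}{9331} + \frac{\sqrt{87}}{500}$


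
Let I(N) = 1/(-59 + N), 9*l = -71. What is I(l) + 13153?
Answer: 7918097/602 ≈ 13153.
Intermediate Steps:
l = -71/9 (l = (1/9)*(-71) = -71/9 ≈ -7.8889)
I(l) + 13153 = 1/(-59 - 71/9) + 13153 = 1/(-602/9) + 13153 = -9/602 + 13153 = 7918097/602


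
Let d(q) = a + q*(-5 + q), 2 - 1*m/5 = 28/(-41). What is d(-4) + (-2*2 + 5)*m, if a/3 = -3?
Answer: 1657/41 ≈ 40.415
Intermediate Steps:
a = -9 (a = 3*(-3) = -9)
m = 550/41 (m = 10 - 140/(-41) = 10 - 140*(-1)/41 = 10 - 5*(-28/41) = 10 + 140/41 = 550/41 ≈ 13.415)
d(q) = -9 + q*(-5 + q)
d(-4) + (-2*2 + 5)*m = (-9 + (-4)² - 5*(-4)) + (-2*2 + 5)*(550/41) = (-9 + 16 + 20) + (-4 + 5)*(550/41) = 27 + 1*(550/41) = 27 + 550/41 = 1657/41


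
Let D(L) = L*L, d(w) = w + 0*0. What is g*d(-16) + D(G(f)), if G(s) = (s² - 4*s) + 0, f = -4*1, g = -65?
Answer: 2064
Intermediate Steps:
f = -4
d(w) = w (d(w) = w + 0 = w)
G(s) = s² - 4*s
D(L) = L²
g*d(-16) + D(G(f)) = -65*(-16) + (-4*(-4 - 4))² = 1040 + (-4*(-8))² = 1040 + 32² = 1040 + 1024 = 2064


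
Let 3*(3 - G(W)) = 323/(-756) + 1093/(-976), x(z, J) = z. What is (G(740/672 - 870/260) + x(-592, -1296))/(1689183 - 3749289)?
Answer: 325662499/1140046179552 ≈ 0.00028566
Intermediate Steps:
G(W) = 1945565/553392 (G(W) = 3 - (323/(-756) + 1093/(-976))/3 = 3 - (323*(-1/756) + 1093*(-1/976))/3 = 3 - (-323/756 - 1093/976)/3 = 3 - 1/3*(-285389/184464) = 3 + 285389/553392 = 1945565/553392)
(G(740/672 - 870/260) + x(-592, -1296))/(1689183 - 3749289) = (1945565/553392 - 592)/(1689183 - 3749289) = -325662499/553392/(-2060106) = -325662499/553392*(-1/2060106) = 325662499/1140046179552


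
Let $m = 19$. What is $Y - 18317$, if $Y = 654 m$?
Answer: $-5891$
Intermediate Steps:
$Y = 12426$ ($Y = 654 \cdot 19 = 12426$)
$Y - 18317 = 12426 - 18317 = -5891$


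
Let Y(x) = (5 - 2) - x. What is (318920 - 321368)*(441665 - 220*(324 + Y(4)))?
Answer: -907241040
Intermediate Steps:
Y(x) = 3 - x
(318920 - 321368)*(441665 - 220*(324 + Y(4))) = (318920 - 321368)*(441665 - 220*(324 + (3 - 1*4))) = -2448*(441665 - 220*(324 + (3 - 4))) = -2448*(441665 - 220*(324 - 1)) = -2448*(441665 - 220*323) = -2448*(441665 - 71060) = -2448*370605 = -907241040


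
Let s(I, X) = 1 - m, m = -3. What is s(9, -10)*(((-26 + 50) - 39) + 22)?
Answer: 28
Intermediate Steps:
s(I, X) = 4 (s(I, X) = 1 - 1*(-3) = 1 + 3 = 4)
s(9, -10)*(((-26 + 50) - 39) + 22) = 4*(((-26 + 50) - 39) + 22) = 4*((24 - 39) + 22) = 4*(-15 + 22) = 4*7 = 28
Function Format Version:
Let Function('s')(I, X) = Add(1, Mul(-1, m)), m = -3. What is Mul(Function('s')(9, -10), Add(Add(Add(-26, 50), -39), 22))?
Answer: 28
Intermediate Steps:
Function('s')(I, X) = 4 (Function('s')(I, X) = Add(1, Mul(-1, -3)) = Add(1, 3) = 4)
Mul(Function('s')(9, -10), Add(Add(Add(-26, 50), -39), 22)) = Mul(4, Add(Add(Add(-26, 50), -39), 22)) = Mul(4, Add(Add(24, -39), 22)) = Mul(4, Add(-15, 22)) = Mul(4, 7) = 28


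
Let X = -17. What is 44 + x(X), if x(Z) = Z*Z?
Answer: 333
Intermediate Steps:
x(Z) = Z²
44 + x(X) = 44 + (-17)² = 44 + 289 = 333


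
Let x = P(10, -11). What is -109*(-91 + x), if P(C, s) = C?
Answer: 8829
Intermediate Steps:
x = 10
-109*(-91 + x) = -109*(-91 + 10) = -109*(-81) = 8829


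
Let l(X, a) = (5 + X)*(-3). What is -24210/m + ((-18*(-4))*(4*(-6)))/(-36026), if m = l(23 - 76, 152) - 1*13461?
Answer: 149200206/79959707 ≈ 1.8659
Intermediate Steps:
l(X, a) = -15 - 3*X
m = -13317 (m = (-15 - 3*(23 - 76)) - 1*13461 = (-15 - 3*(-53)) - 13461 = (-15 + 159) - 13461 = 144 - 13461 = -13317)
-24210/m + ((-18*(-4))*(4*(-6)))/(-36026) = -24210/(-13317) + ((-18*(-4))*(4*(-6)))/(-36026) = -24210*(-1/13317) + (72*(-24))*(-1/36026) = 8070/4439 - 1728*(-1/36026) = 8070/4439 + 864/18013 = 149200206/79959707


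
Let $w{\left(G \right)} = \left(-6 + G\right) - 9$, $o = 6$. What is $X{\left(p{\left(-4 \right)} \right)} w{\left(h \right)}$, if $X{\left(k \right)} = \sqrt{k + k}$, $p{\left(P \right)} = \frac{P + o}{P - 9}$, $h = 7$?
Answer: $- \frac{16 i \sqrt{13}}{13} \approx - 4.4376 i$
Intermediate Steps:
$w{\left(G \right)} = -15 + G$
$p{\left(P \right)} = \frac{6 + P}{-9 + P}$ ($p{\left(P \right)} = \frac{P + 6}{P - 9} = \frac{6 + P}{P - 9} = \frac{6 + P}{-9 + P}$)
$X{\left(k \right)} = \sqrt{2} \sqrt{k}$ ($X{\left(k \right)} = \sqrt{2 k} = \sqrt{2} \sqrt{k}$)
$X{\left(p{\left(-4 \right)} \right)} w{\left(h \right)} = \sqrt{2} \sqrt{\frac{6 - 4}{-9 - 4}} \left(-15 + 7\right) = \sqrt{2} \sqrt{\frac{1}{-13} \cdot 2} \left(-8\right) = \sqrt{2} \sqrt{\left(- \frac{1}{13}\right) 2} \left(-8\right) = \sqrt{2} \sqrt{- \frac{2}{13}} \left(-8\right) = \sqrt{2} \frac{i \sqrt{26}}{13} \left(-8\right) = \frac{2 i \sqrt{13}}{13} \left(-8\right) = - \frac{16 i \sqrt{13}}{13}$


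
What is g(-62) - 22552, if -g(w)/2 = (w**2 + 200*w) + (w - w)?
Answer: -5440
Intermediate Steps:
g(w) = -400*w - 2*w**2 (g(w) = -2*((w**2 + 200*w) + (w - w)) = -2*((w**2 + 200*w) + 0) = -2*(w**2 + 200*w) = -400*w - 2*w**2)
g(-62) - 22552 = -2*(-62)*(200 - 62) - 22552 = -2*(-62)*138 - 22552 = 17112 - 22552 = -5440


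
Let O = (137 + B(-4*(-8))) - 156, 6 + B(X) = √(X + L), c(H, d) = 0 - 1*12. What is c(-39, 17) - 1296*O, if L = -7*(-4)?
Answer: 32388 - 2592*√15 ≈ 22349.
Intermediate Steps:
c(H, d) = -12 (c(H, d) = 0 - 12 = -12)
L = 28
B(X) = -6 + √(28 + X) (B(X) = -6 + √(X + 28) = -6 + √(28 + X))
O = -25 + 2*√15 (O = (137 + (-6 + √(28 - 4*(-8)))) - 156 = (137 + (-6 + √(28 + 32))) - 156 = (137 + (-6 + √60)) - 156 = (137 + (-6 + 2*√15)) - 156 = (131 + 2*√15) - 156 = -25 + 2*√15 ≈ -17.254)
c(-39, 17) - 1296*O = -12 - 1296*(-25 + 2*√15) = -12 + (32400 - 2592*√15) = 32388 - 2592*√15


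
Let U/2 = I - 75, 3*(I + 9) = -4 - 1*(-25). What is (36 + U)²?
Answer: 13924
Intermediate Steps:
I = -2 (I = -9 + (-4 - 1*(-25))/3 = -9 + (-4 + 25)/3 = -9 + (⅓)*21 = -9 + 7 = -2)
U = -154 (U = 2*(-2 - 75) = 2*(-77) = -154)
(36 + U)² = (36 - 154)² = (-118)² = 13924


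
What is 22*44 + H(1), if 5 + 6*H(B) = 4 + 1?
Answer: 968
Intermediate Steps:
H(B) = 0 (H(B) = -5/6 + (4 + 1)/6 = -5/6 + (1/6)*5 = -5/6 + 5/6 = 0)
22*44 + H(1) = 22*44 + 0 = 968 + 0 = 968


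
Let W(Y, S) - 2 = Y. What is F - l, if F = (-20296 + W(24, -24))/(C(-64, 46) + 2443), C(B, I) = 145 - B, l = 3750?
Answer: -4982635/1326 ≈ -3757.6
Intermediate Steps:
W(Y, S) = 2 + Y
F = -10135/1326 (F = (-20296 + (2 + 24))/((145 - 1*(-64)) + 2443) = (-20296 + 26)/((145 + 64) + 2443) = -20270/(209 + 2443) = -20270/2652 = -20270*1/2652 = -10135/1326 ≈ -7.6433)
F - l = -10135/1326 - 1*3750 = -10135/1326 - 3750 = -4982635/1326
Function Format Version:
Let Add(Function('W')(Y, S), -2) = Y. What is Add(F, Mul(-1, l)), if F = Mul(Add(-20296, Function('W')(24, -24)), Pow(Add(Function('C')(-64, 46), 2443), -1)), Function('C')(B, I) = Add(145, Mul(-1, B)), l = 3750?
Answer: Rational(-4982635, 1326) ≈ -3757.6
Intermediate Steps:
Function('W')(Y, S) = Add(2, Y)
F = Rational(-10135, 1326) (F = Mul(Add(-20296, Add(2, 24)), Pow(Add(Add(145, Mul(-1, -64)), 2443), -1)) = Mul(Add(-20296, 26), Pow(Add(Add(145, 64), 2443), -1)) = Mul(-20270, Pow(Add(209, 2443), -1)) = Mul(-20270, Pow(2652, -1)) = Mul(-20270, Rational(1, 2652)) = Rational(-10135, 1326) ≈ -7.6433)
Add(F, Mul(-1, l)) = Add(Rational(-10135, 1326), Mul(-1, 3750)) = Add(Rational(-10135, 1326), -3750) = Rational(-4982635, 1326)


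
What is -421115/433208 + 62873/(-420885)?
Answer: -204478073359/182330749080 ≈ -1.1215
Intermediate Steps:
-421115/433208 + 62873/(-420885) = -421115*1/433208 + 62873*(-1/420885) = -421115/433208 - 62873/420885 = -204478073359/182330749080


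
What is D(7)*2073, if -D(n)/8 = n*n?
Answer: -812616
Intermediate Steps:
D(n) = -8*n**2 (D(n) = -8*n*n = -8*n**2)
D(7)*2073 = -8*7**2*2073 = -8*49*2073 = -392*2073 = -812616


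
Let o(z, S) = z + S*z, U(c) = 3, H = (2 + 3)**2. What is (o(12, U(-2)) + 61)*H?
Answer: 2725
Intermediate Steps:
H = 25 (H = 5**2 = 25)
(o(12, U(-2)) + 61)*H = (12*(1 + 3) + 61)*25 = (12*4 + 61)*25 = (48 + 61)*25 = 109*25 = 2725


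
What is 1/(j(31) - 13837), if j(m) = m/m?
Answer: -1/13836 ≈ -7.2275e-5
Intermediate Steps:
j(m) = 1
1/(j(31) - 13837) = 1/(1 - 13837) = 1/(-13836) = -1/13836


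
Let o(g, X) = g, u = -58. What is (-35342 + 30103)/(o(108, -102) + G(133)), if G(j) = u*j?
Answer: 5239/7606 ≈ 0.68880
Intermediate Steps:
G(j) = -58*j
(-35342 + 30103)/(o(108, -102) + G(133)) = (-35342 + 30103)/(108 - 58*133) = -5239/(108 - 7714) = -5239/(-7606) = -5239*(-1/7606) = 5239/7606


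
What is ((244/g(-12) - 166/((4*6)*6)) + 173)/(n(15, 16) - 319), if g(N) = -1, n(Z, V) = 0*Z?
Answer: 5195/22968 ≈ 0.22618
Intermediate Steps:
n(Z, V) = 0
((244/g(-12) - 166/((4*6)*6)) + 173)/(n(15, 16) - 319) = ((244/(-1) - 166/((4*6)*6)) + 173)/(0 - 319) = ((244*(-1) - 166/(24*6)) + 173)/(-319) = ((-244 - 166/144) + 173)*(-1/319) = ((-244 - 166*1/144) + 173)*(-1/319) = ((-244 - 83/72) + 173)*(-1/319) = (-17651/72 + 173)*(-1/319) = -5195/72*(-1/319) = 5195/22968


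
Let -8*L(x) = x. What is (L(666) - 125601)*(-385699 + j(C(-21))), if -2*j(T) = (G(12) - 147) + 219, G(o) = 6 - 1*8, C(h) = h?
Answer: 96961376979/2 ≈ 4.8481e+10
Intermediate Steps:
L(x) = -x/8
G(o) = -2 (G(o) = 6 - 8 = -2)
j(T) = -35 (j(T) = -((-2 - 147) + 219)/2 = -(-149 + 219)/2 = -½*70 = -35)
(L(666) - 125601)*(-385699 + j(C(-21))) = (-⅛*666 - 125601)*(-385699 - 35) = (-333/4 - 125601)*(-385734) = -502737/4*(-385734) = 96961376979/2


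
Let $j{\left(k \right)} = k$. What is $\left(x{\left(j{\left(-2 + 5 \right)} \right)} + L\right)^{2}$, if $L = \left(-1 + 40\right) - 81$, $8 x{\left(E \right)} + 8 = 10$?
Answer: $\frac{27889}{16} \approx 1743.1$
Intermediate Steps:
$x{\left(E \right)} = \frac{1}{4}$ ($x{\left(E \right)} = -1 + \frac{1}{8} \cdot 10 = -1 + \frac{5}{4} = \frac{1}{4}$)
$L = -42$ ($L = 39 - 81 = -42$)
$\left(x{\left(j{\left(-2 + 5 \right)} \right)} + L\right)^{2} = \left(\frac{1}{4} - 42\right)^{2} = \left(- \frac{167}{4}\right)^{2} = \frac{27889}{16}$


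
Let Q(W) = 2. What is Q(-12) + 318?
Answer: 320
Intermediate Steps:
Q(-12) + 318 = 2 + 318 = 320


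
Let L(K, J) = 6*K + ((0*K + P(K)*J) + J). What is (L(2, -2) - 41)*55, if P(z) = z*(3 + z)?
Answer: -2805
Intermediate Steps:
L(K, J) = J + 6*K + J*K*(3 + K) (L(K, J) = 6*K + ((0*K + (K*(3 + K))*J) + J) = 6*K + ((0 + J*K*(3 + K)) + J) = 6*K + (J*K*(3 + K) + J) = 6*K + (J + J*K*(3 + K)) = J + 6*K + J*K*(3 + K))
(L(2, -2) - 41)*55 = ((-2 + 6*2 - 2*2*(3 + 2)) - 41)*55 = ((-2 + 12 - 2*2*5) - 41)*55 = ((-2 + 12 - 20) - 41)*55 = (-10 - 41)*55 = -51*55 = -2805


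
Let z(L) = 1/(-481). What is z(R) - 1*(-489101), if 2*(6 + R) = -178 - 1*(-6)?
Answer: 235257580/481 ≈ 4.8910e+5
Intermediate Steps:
R = -92 (R = -6 + (-178 - 1*(-6))/2 = -6 + (-178 + 6)/2 = -6 + (½)*(-172) = -6 - 86 = -92)
z(L) = -1/481
z(R) - 1*(-489101) = -1/481 - 1*(-489101) = -1/481 + 489101 = 235257580/481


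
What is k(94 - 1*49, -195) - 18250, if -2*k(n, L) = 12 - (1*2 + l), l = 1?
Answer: -36509/2 ≈ -18255.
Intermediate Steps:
k(n, L) = -9/2 (k(n, L) = -(12 - (1*2 + 1))/2 = -(12 - (2 + 1))/2 = -(12 - 1*3)/2 = -(12 - 3)/2 = -½*9 = -9/2)
k(94 - 1*49, -195) - 18250 = -9/2 - 18250 = -36509/2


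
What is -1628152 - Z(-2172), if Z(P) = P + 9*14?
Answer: -1626106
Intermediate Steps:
Z(P) = 126 + P (Z(P) = P + 126 = 126 + P)
-1628152 - Z(-2172) = -1628152 - (126 - 2172) = -1628152 - 1*(-2046) = -1628152 + 2046 = -1626106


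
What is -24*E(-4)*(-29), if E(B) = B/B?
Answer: 696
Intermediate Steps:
E(B) = 1
-24*E(-4)*(-29) = -24*1*(-29) = -24*(-29) = 696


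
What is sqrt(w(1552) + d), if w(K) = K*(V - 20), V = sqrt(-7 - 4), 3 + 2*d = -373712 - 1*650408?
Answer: sqrt(-2172406 + 6208*I*sqrt(11))/2 ≈ 3.4923 + 736.96*I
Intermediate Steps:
d = -1024123/2 (d = -3/2 + (-373712 - 1*650408)/2 = -3/2 + (-373712 - 650408)/2 = -3/2 + (1/2)*(-1024120) = -3/2 - 512060 = -1024123/2 ≈ -5.1206e+5)
V = I*sqrt(11) (V = sqrt(-11) = I*sqrt(11) ≈ 3.3166*I)
w(K) = K*(-20 + I*sqrt(11)) (w(K) = K*(I*sqrt(11) - 20) = K*(-20 + I*sqrt(11)))
sqrt(w(1552) + d) = sqrt(1552*(-20 + I*sqrt(11)) - 1024123/2) = sqrt((-31040 + 1552*I*sqrt(11)) - 1024123/2) = sqrt(-1086203/2 + 1552*I*sqrt(11))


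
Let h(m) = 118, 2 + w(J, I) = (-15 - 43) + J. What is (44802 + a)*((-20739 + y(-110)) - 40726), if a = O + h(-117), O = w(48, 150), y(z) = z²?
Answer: -2216883420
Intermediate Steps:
w(J, I) = -60 + J (w(J, I) = -2 + ((-15 - 43) + J) = -2 + (-58 + J) = -60 + J)
O = -12 (O = -60 + 48 = -12)
a = 106 (a = -12 + 118 = 106)
(44802 + a)*((-20739 + y(-110)) - 40726) = (44802 + 106)*((-20739 + (-110)²) - 40726) = 44908*((-20739 + 12100) - 40726) = 44908*(-8639 - 40726) = 44908*(-49365) = -2216883420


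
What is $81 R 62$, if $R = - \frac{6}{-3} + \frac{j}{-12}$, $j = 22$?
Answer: $837$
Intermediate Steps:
$R = \frac{1}{6}$ ($R = - \frac{6}{-3} + \frac{22}{-12} = \left(-6\right) \left(- \frac{1}{3}\right) + 22 \left(- \frac{1}{12}\right) = 2 - \frac{11}{6} = \frac{1}{6} \approx 0.16667$)
$81 R 62 = 81 \cdot \frac{1}{6} \cdot 62 = \frac{27}{2} \cdot 62 = 837$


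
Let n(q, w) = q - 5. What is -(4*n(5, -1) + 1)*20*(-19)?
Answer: 380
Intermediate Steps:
n(q, w) = -5 + q
-(4*n(5, -1) + 1)*20*(-19) = -(4*(-5 + 5) + 1)*20*(-19) = -(4*0 + 1)*20*(-19) = -(0 + 1)*20*(-19) = -1*20*(-19) = -20*(-19) = -1*(-380) = 380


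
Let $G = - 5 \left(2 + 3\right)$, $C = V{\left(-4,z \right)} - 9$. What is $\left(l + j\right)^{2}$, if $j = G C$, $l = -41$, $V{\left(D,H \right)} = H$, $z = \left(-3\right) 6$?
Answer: $401956$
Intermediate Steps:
$z = -18$
$C = -27$ ($C = -18 - 9 = -27$)
$G = -25$ ($G = \left(-5\right) 5 = -25$)
$j = 675$ ($j = \left(-25\right) \left(-27\right) = 675$)
$\left(l + j\right)^{2} = \left(-41 + 675\right)^{2} = 634^{2} = 401956$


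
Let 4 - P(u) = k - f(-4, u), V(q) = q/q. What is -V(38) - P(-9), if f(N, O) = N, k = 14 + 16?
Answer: 29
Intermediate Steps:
k = 30
V(q) = 1
P(u) = -30 (P(u) = 4 - (30 - 1*(-4)) = 4 - (30 + 4) = 4 - 1*34 = 4 - 34 = -30)
-V(38) - P(-9) = -1*1 - 1*(-30) = -1 + 30 = 29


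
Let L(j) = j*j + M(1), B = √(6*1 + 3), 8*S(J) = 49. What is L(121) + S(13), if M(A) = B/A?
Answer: 117201/8 ≈ 14650.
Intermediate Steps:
S(J) = 49/8 (S(J) = (⅛)*49 = 49/8)
B = 3 (B = √(6 + 3) = √9 = 3)
M(A) = 3/A
L(j) = 3 + j² (L(j) = j*j + 3/1 = j² + 3*1 = j² + 3 = 3 + j²)
L(121) + S(13) = (3 + 121²) + 49/8 = (3 + 14641) + 49/8 = 14644 + 49/8 = 117201/8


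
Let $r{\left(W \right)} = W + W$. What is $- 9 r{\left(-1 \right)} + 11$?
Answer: $29$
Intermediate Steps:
$r{\left(W \right)} = 2 W$
$- 9 r{\left(-1 \right)} + 11 = - 9 \cdot 2 \left(-1\right) + 11 = \left(-9\right) \left(-2\right) + 11 = 18 + 11 = 29$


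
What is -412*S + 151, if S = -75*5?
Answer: 154651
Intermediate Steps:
S = -375
-412*S + 151 = -412*(-375) + 151 = 154500 + 151 = 154651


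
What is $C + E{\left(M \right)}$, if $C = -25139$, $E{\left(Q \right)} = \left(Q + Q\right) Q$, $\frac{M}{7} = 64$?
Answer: $376269$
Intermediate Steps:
$M = 448$ ($M = 7 \cdot 64 = 448$)
$E{\left(Q \right)} = 2 Q^{2}$ ($E{\left(Q \right)} = 2 Q Q = 2 Q^{2}$)
$C + E{\left(M \right)} = -25139 + 2 \cdot 448^{2} = -25139 + 2 \cdot 200704 = -25139 + 401408 = 376269$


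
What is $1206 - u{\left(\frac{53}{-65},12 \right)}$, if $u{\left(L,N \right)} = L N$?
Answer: $\frac{79026}{65} \approx 1215.8$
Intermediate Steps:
$1206 - u{\left(\frac{53}{-65},12 \right)} = 1206 - \frac{53}{-65} \cdot 12 = 1206 - 53 \left(- \frac{1}{65}\right) 12 = 1206 - \left(- \frac{53}{65}\right) 12 = 1206 - - \frac{636}{65} = 1206 + \frac{636}{65} = \frac{79026}{65}$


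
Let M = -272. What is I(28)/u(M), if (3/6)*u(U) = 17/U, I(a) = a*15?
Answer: -3360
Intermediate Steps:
I(a) = 15*a
u(U) = 34/U (u(U) = 2*(17/U) = 34/U)
I(28)/u(M) = (15*28)/((34/(-272))) = 420/((34*(-1/272))) = 420/(-⅛) = 420*(-8) = -3360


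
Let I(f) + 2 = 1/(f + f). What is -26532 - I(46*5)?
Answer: -12203801/460 ≈ -26530.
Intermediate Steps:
I(f) = -2 + 1/(2*f) (I(f) = -2 + 1/(f + f) = -2 + 1/(2*f))
-26532 - I(46*5) = -26532 - (-2 + 1/(2*((46*5)))) = -26532 - (-2 + (½)/230) = -26532 - (-2 + (½)*(1/230)) = -26532 - (-2 + 1/460) = -26532 - 1*(-919/460) = -26532 + 919/460 = -12203801/460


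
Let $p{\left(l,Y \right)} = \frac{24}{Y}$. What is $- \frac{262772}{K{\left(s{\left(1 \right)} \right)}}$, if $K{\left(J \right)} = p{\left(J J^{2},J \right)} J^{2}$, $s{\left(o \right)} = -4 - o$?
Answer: $\frac{65693}{30} \approx 2189.8$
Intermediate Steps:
$K{\left(J \right)} = 24 J$ ($K{\left(J \right)} = \frac{24}{J} J^{2} = 24 J$)
$- \frac{262772}{K{\left(s{\left(1 \right)} \right)}} = - \frac{262772}{24 \left(-4 - 1\right)} = - \frac{262772}{24 \left(-5\right)} = - \frac{262772}{-120} = \left(-262772\right) \left(- \frac{1}{120}\right) = \frac{65693}{30}$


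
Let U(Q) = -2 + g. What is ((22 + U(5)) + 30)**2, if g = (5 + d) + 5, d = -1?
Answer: 3481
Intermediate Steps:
g = 9 (g = (5 - 1) + 5 = 4 + 5 = 9)
U(Q) = 7 (U(Q) = -2 + 9 = 7)
((22 + U(5)) + 30)**2 = ((22 + 7) + 30)**2 = (29 + 30)**2 = 59**2 = 3481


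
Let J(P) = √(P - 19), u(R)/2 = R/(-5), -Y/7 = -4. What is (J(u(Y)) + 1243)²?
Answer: (6215 + I*√755)²/25 ≈ 1.545e+6 + 13662.0*I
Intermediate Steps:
Y = 28 (Y = -7*(-4) = 28)
u(R) = -2*R/5 (u(R) = 2*(R/(-5)) = 2*(R*(-⅕)) = 2*(-R/5) = -2*R/5)
J(P) = √(-19 + P)
(J(u(Y)) + 1243)² = (√(-19 - ⅖*28) + 1243)² = (√(-19 - 56/5) + 1243)² = (√(-151/5) + 1243)² = (I*√755/5 + 1243)² = (1243 + I*√755/5)²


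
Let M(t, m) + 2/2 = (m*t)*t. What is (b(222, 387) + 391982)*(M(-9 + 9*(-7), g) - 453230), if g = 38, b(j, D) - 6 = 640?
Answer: -100606606092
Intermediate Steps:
b(j, D) = 646 (b(j, D) = 6 + 640 = 646)
M(t, m) = -1 + m*t² (M(t, m) = -1 + (m*t)*t = -1 + m*t²)
(b(222, 387) + 391982)*(M(-9 + 9*(-7), g) - 453230) = (646 + 391982)*((-1 + 38*(-9 + 9*(-7))²) - 453230) = 392628*((-1 + 38*(-9 - 63)²) - 453230) = 392628*((-1 + 38*(-72)²) - 453230) = 392628*((-1 + 38*5184) - 453230) = 392628*((-1 + 196992) - 453230) = 392628*(196991 - 453230) = 392628*(-256239) = -100606606092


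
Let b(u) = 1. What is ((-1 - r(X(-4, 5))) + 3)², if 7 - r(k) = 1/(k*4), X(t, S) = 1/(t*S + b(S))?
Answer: 1521/16 ≈ 95.063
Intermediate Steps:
X(t, S) = 1/(1 + S*t) (X(t, S) = 1/(t*S + 1) = 1/(S*t + 1) = 1/(1 + S*t))
r(k) = 7 - 1/(4*k) (r(k) = 7 - 1/(k*4) = 7 - 1/(4*k))
((-1 - r(X(-4, 5))) + 3)² = ((-1 - (7 - 1/(4*(1/(1 + 5*(-4)))))) + 3)² = ((-1 - (7 - 1/(4*(1/(1 - 20))))) + 3)² = ((-1 - (7 - 1/(4*(1/(-19))))) + 3)² = ((-1 - (7 - 1/(4*(-1/19)))) + 3)² = ((-1 - (7 - ¼*(-19))) + 3)² = ((-1 - (7 + 19/4)) + 3)² = ((-1 - 1*47/4) + 3)² = ((-1 - 47/4) + 3)² = (-51/4 + 3)² = (-39/4)² = 1521/16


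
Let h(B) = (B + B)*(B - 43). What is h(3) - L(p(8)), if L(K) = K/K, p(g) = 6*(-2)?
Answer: -241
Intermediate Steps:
p(g) = -12
L(K) = 1
h(B) = 2*B*(-43 + B) (h(B) = (2*B)*(-43 + B) = 2*B*(-43 + B))
h(3) - L(p(8)) = 2*3*(-43 + 3) - 1*1 = 2*3*(-40) - 1 = -240 - 1 = -241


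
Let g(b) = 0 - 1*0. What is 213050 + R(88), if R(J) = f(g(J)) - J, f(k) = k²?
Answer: 212962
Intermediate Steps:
g(b) = 0 (g(b) = 0 + 0 = 0)
R(J) = -J (R(J) = 0² - J = 0 - J = -J)
213050 + R(88) = 213050 - 1*88 = 213050 - 88 = 212962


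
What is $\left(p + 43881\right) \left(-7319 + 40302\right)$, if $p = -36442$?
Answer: $245360537$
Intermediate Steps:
$\left(p + 43881\right) \left(-7319 + 40302\right) = \left(-36442 + 43881\right) \left(-7319 + 40302\right) = 7439 \cdot 32983 = 245360537$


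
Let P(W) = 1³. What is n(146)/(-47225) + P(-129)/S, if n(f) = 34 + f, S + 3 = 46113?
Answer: -330103/87101790 ≈ -0.0037899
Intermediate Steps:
P(W) = 1
S = 46110 (S = -3 + 46113 = 46110)
n(146)/(-47225) + P(-129)/S = (34 + 146)/(-47225) + 1/46110 = 180*(-1/47225) + 1*(1/46110) = -36/9445 + 1/46110 = -330103/87101790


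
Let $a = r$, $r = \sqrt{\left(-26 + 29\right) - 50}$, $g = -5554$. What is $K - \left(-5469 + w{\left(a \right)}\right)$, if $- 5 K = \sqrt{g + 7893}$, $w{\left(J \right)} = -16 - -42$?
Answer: $5443 - \frac{\sqrt{2339}}{5} \approx 5433.3$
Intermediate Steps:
$r = i \sqrt{47}$ ($r = \sqrt{3 - 50} = \sqrt{-47} = i \sqrt{47} \approx 6.8557 i$)
$a = i \sqrt{47} \approx 6.8557 i$
$w{\left(J \right)} = 26$ ($w{\left(J \right)} = -16 + 42 = 26$)
$K = - \frac{\sqrt{2339}}{5}$ ($K = - \frac{\sqrt{-5554 + 7893}}{5} = - \frac{\sqrt{2339}}{5} \approx -9.6726$)
$K - \left(-5469 + w{\left(a \right)}\right) = - \frac{\sqrt{2339}}{5} + \left(\left(8854 - 3385\right) - 26\right) = - \frac{\sqrt{2339}}{5} + \left(5469 - 26\right) = - \frac{\sqrt{2339}}{5} + 5443 = 5443 - \frac{\sqrt{2339}}{5}$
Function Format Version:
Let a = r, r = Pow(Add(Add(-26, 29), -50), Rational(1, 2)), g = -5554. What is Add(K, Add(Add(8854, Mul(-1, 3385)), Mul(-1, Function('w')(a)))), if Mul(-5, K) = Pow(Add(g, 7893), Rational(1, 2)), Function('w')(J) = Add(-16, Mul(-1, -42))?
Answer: Add(5443, Mul(Rational(-1, 5), Pow(2339, Rational(1, 2)))) ≈ 5433.3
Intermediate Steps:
r = Mul(I, Pow(47, Rational(1, 2))) (r = Pow(Add(3, -50), Rational(1, 2)) = Pow(-47, Rational(1, 2)) = Mul(I, Pow(47, Rational(1, 2))) ≈ Mul(6.8557, I))
a = Mul(I, Pow(47, Rational(1, 2))) ≈ Mul(6.8557, I)
Function('w')(J) = 26 (Function('w')(J) = Add(-16, 42) = 26)
K = Mul(Rational(-1, 5), Pow(2339, Rational(1, 2))) (K = Mul(Rational(-1, 5), Pow(Add(-5554, 7893), Rational(1, 2))) = Mul(Rational(-1, 5), Pow(2339, Rational(1, 2))) ≈ -9.6726)
Add(K, Add(Add(8854, Mul(-1, 3385)), Mul(-1, Function('w')(a)))) = Add(Mul(Rational(-1, 5), Pow(2339, Rational(1, 2))), Add(Add(8854, Mul(-1, 3385)), Mul(-1, 26))) = Add(Mul(Rational(-1, 5), Pow(2339, Rational(1, 2))), Add(Add(8854, -3385), -26)) = Add(Mul(Rational(-1, 5), Pow(2339, Rational(1, 2))), Add(5469, -26)) = Add(Mul(Rational(-1, 5), Pow(2339, Rational(1, 2))), 5443) = Add(5443, Mul(Rational(-1, 5), Pow(2339, Rational(1, 2))))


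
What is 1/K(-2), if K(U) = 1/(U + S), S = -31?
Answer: -33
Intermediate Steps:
K(U) = 1/(-31 + U) (K(U) = 1/(U - 31) = 1/(-31 + U))
1/K(-2) = 1/(1/(-31 - 2)) = 1/(1/(-33)) = 1/(-1/33) = -33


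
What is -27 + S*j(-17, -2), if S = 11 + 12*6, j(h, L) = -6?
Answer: -525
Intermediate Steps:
S = 83 (S = 11 + 72 = 83)
-27 + S*j(-17, -2) = -27 + 83*(-6) = -27 - 498 = -525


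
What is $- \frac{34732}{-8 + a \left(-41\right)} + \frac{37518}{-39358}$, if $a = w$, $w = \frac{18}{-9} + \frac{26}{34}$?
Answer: $- \frac{11632947751}{14267275} \approx -815.36$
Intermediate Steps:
$w = - \frac{21}{17}$ ($w = 18 \left(- \frac{1}{9}\right) + 26 \cdot \frac{1}{34} = -2 + \frac{13}{17} = - \frac{21}{17} \approx -1.2353$)
$a = - \frac{21}{17} \approx -1.2353$
$- \frac{34732}{-8 + a \left(-41\right)} + \frac{37518}{-39358} = - \frac{34732}{-8 - - \frac{861}{17}} + \frac{37518}{-39358} = - \frac{34732}{-8 + \frac{861}{17}} + 37518 \left(- \frac{1}{39358}\right) = - \frac{34732}{\frac{725}{17}} - \frac{18759}{19679} = \left(-34732\right) \frac{17}{725} - \frac{18759}{19679} = - \frac{590444}{725} - \frac{18759}{19679} = - \frac{11632947751}{14267275}$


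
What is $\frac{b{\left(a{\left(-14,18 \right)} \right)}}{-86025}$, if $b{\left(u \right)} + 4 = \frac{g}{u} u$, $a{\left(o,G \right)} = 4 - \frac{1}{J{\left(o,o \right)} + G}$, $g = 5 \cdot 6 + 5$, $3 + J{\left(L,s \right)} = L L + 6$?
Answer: $- \frac{1}{2775} \approx -0.00036036$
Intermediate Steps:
$J{\left(L,s \right)} = 3 + L^{2}$ ($J{\left(L,s \right)} = -3 + \left(L L + 6\right) = -3 + \left(L^{2} + 6\right) = -3 + \left(6 + L^{2}\right) = 3 + L^{2}$)
$g = 35$ ($g = 30 + 5 = 35$)
$a{\left(o,G \right)} = 4 - \frac{1}{3 + G + o^{2}}$ ($a{\left(o,G \right)} = 4 - \frac{1}{\left(3 + o^{2}\right) + G} = 4 - \frac{1}{3 + G + o^{2}}$)
$b{\left(u \right)} = 31$ ($b{\left(u \right)} = -4 + \frac{35}{u} u = -4 + 35 = 31$)
$\frac{b{\left(a{\left(-14,18 \right)} \right)}}{-86025} = \frac{31}{-86025} = 31 \left(- \frac{1}{86025}\right) = - \frac{1}{2775}$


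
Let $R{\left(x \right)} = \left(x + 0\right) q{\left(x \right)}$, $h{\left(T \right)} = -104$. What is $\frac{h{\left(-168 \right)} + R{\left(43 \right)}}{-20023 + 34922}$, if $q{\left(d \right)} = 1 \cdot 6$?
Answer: $\frac{154}{14899} \approx 0.010336$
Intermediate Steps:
$q{\left(d \right)} = 6$
$R{\left(x \right)} = 6 x$ ($R{\left(x \right)} = \left(x + 0\right) 6 = x 6 = 6 x$)
$\frac{h{\left(-168 \right)} + R{\left(43 \right)}}{-20023 + 34922} = \frac{-104 + 6 \cdot 43}{-20023 + 34922} = \frac{-104 + 258}{14899} = 154 \cdot \frac{1}{14899} = \frac{154}{14899}$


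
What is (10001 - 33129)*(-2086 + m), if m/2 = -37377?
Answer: 1777155520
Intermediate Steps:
m = -74754 (m = 2*(-37377) = -74754)
(10001 - 33129)*(-2086 + m) = (10001 - 33129)*(-2086 - 74754) = -23128*(-76840) = 1777155520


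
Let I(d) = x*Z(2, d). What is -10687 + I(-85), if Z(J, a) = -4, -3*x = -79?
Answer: -32377/3 ≈ -10792.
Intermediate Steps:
x = 79/3 (x = -⅓*(-79) = 79/3 ≈ 26.333)
I(d) = -316/3 (I(d) = (79/3)*(-4) = -316/3)
-10687 + I(-85) = -10687 - 316/3 = -32377/3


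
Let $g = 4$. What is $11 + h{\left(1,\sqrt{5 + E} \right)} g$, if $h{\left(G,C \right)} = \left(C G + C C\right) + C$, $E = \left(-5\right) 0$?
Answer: $31 + 8 \sqrt{5} \approx 48.889$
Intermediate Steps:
$E = 0$
$h{\left(G,C \right)} = C + C^{2} + C G$ ($h{\left(G,C \right)} = \left(C G + C^{2}\right) + C = \left(C^{2} + C G\right) + C = C + C^{2} + C G$)
$11 + h{\left(1,\sqrt{5 + E} \right)} g = 11 + \sqrt{5 + 0} \left(1 + \sqrt{5 + 0} + 1\right) 4 = 11 + \sqrt{5} \left(1 + \sqrt{5} + 1\right) 4 = 11 + \sqrt{5} \left(2 + \sqrt{5}\right) 4 = 11 + 4 \sqrt{5} \left(2 + \sqrt{5}\right)$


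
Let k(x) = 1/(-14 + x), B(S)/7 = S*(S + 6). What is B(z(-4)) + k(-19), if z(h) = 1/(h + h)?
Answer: -10921/2112 ≈ -5.1709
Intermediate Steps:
z(h) = 1/(2*h)
B(S) = 7*S*(6 + S) (B(S) = 7*(S*(S + 6)) = 7*(S*(6 + S)) = 7*S*(6 + S))
B(z(-4)) + k(-19) = 7*((1/2)/(-4))*(6 + (1/2)/(-4)) + 1/(-14 - 19) = 7*((1/2)*(-1/4))*(6 + (1/2)*(-1/4)) + 1/(-33) = 7*(-1/8)*(6 - 1/8) - 1/33 = 7*(-1/8)*(47/8) - 1/33 = -329/64 - 1/33 = -10921/2112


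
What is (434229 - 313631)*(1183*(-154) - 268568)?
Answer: -54359548500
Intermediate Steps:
(434229 - 313631)*(1183*(-154) - 268568) = 120598*(-182182 - 268568) = 120598*(-450750) = -54359548500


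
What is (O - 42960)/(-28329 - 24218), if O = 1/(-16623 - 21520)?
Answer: 1638623281/2004300221 ≈ 0.81755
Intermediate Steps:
O = -1/38143 (O = 1/(-38143) = -1/38143 ≈ -2.6217e-5)
(O - 42960)/(-28329 - 24218) = (-1/38143 - 42960)/(-28329 - 24218) = -1638623281/38143/(-52547) = -1638623281/38143*(-1/52547) = 1638623281/2004300221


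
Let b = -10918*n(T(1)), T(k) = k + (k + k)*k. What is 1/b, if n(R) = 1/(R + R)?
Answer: -3/5459 ≈ -0.00054955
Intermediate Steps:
T(k) = k + 2*k² (T(k) = k + (2*k)*k = k + 2*k²)
n(R) = 1/(2*R)
b = -5459/3 (b = -5459/(1*(1 + 2*1)) = -5459/(1*(1 + 2)) = -5459/(1*3) = -5459/3 ≈ -1819.7)
1/b = 1/(-5459/3) = -3/5459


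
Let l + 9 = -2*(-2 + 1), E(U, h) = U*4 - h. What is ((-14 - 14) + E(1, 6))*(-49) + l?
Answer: 1463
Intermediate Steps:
E(U, h) = -h + 4*U (E(U, h) = 4*U - h = -h + 4*U)
l = -7 (l = -9 - 2*(-2 + 1) = -9 - 2*(-1) = -9 + 2 = -7)
((-14 - 14) + E(1, 6))*(-49) + l = ((-14 - 14) + (-1*6 + 4*1))*(-49) - 7 = (-28 + (-6 + 4))*(-49) - 7 = (-28 - 2)*(-49) - 7 = -30*(-49) - 7 = 1470 - 7 = 1463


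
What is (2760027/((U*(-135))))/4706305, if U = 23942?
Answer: -920009/5070525943950 ≈ -1.8144e-7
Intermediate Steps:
(2760027/((U*(-135))))/4706305 = (2760027/((23942*(-135))))/4706305 = (2760027/(-3232170))*(1/4706305) = (2760027*(-1/3232170))*(1/4706305) = -920009/1077390*1/4706305 = -920009/5070525943950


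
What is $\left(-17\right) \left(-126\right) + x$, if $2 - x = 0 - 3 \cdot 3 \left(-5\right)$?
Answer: $2099$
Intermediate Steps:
$x = -43$ ($x = 2 - \left(0 - 3 \cdot 3 \left(-5\right)\right) = 2 - \left(0 - -45\right) = 2 - \left(0 + 45\right) = 2 - 45 = -43$)
$\left(-17\right) \left(-126\right) + x = \left(-17\right) \left(-126\right) - 43 = 2142 - 43 = 2099$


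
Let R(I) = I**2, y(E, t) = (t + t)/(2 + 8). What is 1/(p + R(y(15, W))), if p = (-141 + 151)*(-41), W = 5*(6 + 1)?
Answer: -1/361 ≈ -0.0027701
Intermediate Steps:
W = 35 (W = 5*7 = 35)
y(E, t) = t/5 (y(E, t) = (2*t)/10 = (2*t)*(1/10) = t/5)
p = -410 (p = 10*(-41) = -410)
1/(p + R(y(15, W))) = 1/(-410 + ((1/5)*35)**2) = 1/(-410 + 7**2) = 1/(-410 + 49) = 1/(-361) = -1/361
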